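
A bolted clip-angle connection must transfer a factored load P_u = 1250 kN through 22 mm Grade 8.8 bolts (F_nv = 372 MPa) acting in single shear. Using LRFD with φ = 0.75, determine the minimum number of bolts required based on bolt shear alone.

12 bolts

A_b = π·22²/4 = 380.1 mm².
Per-bolt design strength φR_n = 0.75 × 372 × 380.1 × 1 / 1000 = 106.1 kN.
n ≥ 1250 / 106.1 = 11.79 → use 12 bolts.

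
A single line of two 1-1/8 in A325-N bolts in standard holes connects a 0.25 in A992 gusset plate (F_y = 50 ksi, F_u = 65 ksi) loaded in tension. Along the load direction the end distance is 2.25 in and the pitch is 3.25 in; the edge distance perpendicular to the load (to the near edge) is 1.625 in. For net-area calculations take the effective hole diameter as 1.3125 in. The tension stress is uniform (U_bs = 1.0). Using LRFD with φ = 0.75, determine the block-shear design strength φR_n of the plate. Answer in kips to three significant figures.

Shear plane L_v = 2.25 + 1·3.25 = 5.5 in; A_gv = 5.5 × 0.25 = 1.375 in².
A_nv = (5.5 − 1.5·1.3125) × 0.25 = 0.8828 in².
A_nt = (1.625 − 0.5·1.3125) × 0.25 = 0.2422 in².
0.6 F_u A_nv = 34.43 kips; 0.6 F_y A_gv = 41.25 kips → shear rupture governs the shear term.
R_n = 34.43 + 1.0 × 65 × 0.2422 = 50.17 kips.
Design strength φR_n = 0.75 × 50.17 = 37.6 kips.

37.6 kips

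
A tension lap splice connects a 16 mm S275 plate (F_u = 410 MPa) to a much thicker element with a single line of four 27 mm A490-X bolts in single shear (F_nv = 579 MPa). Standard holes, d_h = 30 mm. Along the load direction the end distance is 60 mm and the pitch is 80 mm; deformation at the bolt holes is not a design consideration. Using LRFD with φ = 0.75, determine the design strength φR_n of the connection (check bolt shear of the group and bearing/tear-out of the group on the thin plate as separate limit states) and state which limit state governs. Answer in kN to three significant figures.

995 kN (bolt shear governs)

Bolt shear: A_b = π·27²/4 = 572.6 mm²; R_n = 579 × 572.6 × 4 × 1 / 1000 = 1326 kN → 0.75 × 1326 = 995 kN.
Bearing (1.5 l_c t F_u ≤ 3.0 d t F_u): upper limit = 3.0·27·16·410 / 1000 = 531.4 kN.
  Edge l_c = 60 − 30/2 = 45 → r_n = 442.8 kN; interior l_c = 80 − 30 = 50 → r_n = 492 kN.
  R_n,bearing = 1·442.8 + 3·492 = 1919 kN → 0.75 × 1919 = 1440 kN.
Bolt shear governs: 995 kN.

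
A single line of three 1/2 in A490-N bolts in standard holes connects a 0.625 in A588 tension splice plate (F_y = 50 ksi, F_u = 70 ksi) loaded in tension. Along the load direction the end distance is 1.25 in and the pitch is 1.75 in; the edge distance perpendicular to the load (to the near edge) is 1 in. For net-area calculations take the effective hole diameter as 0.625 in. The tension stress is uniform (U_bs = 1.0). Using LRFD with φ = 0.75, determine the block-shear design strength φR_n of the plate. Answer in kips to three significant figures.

85.3 kips

Shear plane L_v = 1.25 + 2·1.75 = 4.75 in; A_gv = 4.75 × 0.625 = 2.969 in².
A_nv = (4.75 − 2.5·0.625) × 0.625 = 1.992 in².
A_nt = (1 − 0.5·0.625) × 0.625 = 0.4297 in².
0.6 F_u A_nv = 83.67 kips; 0.6 F_y A_gv = 89.06 kips → shear rupture governs the shear term.
R_n = 83.67 + 1.0 × 70 × 0.4297 = 113.8 kips.
Design strength φR_n = 0.75 × 113.8 = 85.3 kips.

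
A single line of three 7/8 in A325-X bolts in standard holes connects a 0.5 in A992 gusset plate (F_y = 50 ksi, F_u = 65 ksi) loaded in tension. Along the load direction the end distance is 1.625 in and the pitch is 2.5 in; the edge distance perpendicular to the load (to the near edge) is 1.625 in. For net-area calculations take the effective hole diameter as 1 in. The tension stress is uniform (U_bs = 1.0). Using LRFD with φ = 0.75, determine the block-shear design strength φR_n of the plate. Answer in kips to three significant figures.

87.8 kips

Shear plane L_v = 1.625 + 2·2.5 = 6.625 in; A_gv = 6.625 × 0.5 = 3.312 in².
A_nv = (6.625 − 2.5·1) × 0.5 = 2.062 in².
A_nt = (1.625 − 0.5·1) × 0.5 = 0.5625 in².
0.6 F_u A_nv = 80.44 kips; 0.6 F_y A_gv = 99.38 kips → shear rupture governs the shear term.
R_n = 80.44 + 1.0 × 65 × 0.5625 = 117 kips.
Design strength φR_n = 0.75 × 117 = 87.8 kips.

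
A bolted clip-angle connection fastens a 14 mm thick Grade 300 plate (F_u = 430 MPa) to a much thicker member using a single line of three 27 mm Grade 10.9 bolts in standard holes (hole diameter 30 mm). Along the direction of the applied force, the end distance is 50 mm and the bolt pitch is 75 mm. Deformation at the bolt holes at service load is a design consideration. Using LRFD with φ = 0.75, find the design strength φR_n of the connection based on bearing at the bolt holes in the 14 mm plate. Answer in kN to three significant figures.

677 kN

Per bolt r_n = 1.2 l_c t F_u ≤ 2.4 d t F_u; upper limit = 2.4 × 27 × 14 × 430 / 1000 = 390.1 kN.
Edge bolt: l_c = 50 − 30/2 = 35 mm → 1.2 × 35 × 14 × 430 / 1000 = 252.8 → r_n = 252.8 kN.
Interior bolts: l_c = 75 − 30 = 45 mm → 1.2 × 45 × 14 × 430 / 1000 = 325.1 → r_n = 325.1 kN.
R_n = 1 × 252.8 + 2 × 325.1 = 903 kN.
Design strength φR_n = 0.75 × 903 = 677 kN.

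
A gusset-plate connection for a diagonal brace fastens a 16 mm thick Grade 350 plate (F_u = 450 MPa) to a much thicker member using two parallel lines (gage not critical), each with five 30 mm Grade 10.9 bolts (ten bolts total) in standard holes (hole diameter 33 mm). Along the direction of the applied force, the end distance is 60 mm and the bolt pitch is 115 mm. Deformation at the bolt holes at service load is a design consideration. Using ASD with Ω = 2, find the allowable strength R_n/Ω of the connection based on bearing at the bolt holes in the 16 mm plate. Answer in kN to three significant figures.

Per bolt r_n = 1.2 l_c t F_u ≤ 2.4 d t F_u; upper limit = 2.4 × 30 × 16 × 450 / 1000 = 518.4 kN.
Edge bolt: l_c = 60 − 33/2 = 43.5 mm → 1.2 × 43.5 × 16 × 450 / 1000 = 375.8 → r_n = 375.8 kN.
Interior bolts: l_c = 115 − 33 = 82 mm → 1.2 × 82 × 16 × 450 / 1000 = 708.5 → r_n = 518.4 kN.
R_n = 2 × 375.8 + 8 × 518.4 = 4899 kN.
Allowable strength R_n/Ω = 4899 / 2 = 2450 kN.

2450 kN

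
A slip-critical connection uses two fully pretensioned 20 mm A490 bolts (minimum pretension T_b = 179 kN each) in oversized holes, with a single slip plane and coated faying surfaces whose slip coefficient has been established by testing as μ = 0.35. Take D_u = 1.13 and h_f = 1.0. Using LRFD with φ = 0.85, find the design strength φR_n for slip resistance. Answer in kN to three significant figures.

R_n = μ · D_u · h_f · T_b · n_s · n_b = 0.35 × 1.13 × 1.0 × 179 × 1 × 2 = 141.6 kN.
Design strength φR_n = 0.85 × 141.6 = 120 kN.

120 kN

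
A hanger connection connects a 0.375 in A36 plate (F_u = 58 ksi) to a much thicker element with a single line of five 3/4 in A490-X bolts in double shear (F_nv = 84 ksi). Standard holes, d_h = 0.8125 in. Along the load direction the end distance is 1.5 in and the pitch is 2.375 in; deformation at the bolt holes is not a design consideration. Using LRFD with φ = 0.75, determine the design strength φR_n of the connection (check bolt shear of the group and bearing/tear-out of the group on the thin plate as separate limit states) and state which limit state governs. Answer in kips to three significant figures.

Bolt shear: A_b = π·0.75²/4 = 0.4418 in²; R_n = 84 × 0.4418 × 5 × 2 = 371.1 kips → 0.75 × 371.1 = 278 kips.
Bearing (1.5 l_c t F_u ≤ 3.0 d t F_u): upper limit = 3.0·0.75·0.375·58 = 48.94 kips.
  Edge l_c = 1.5 − 0.8125/2 = 1.094 → r_n = 35.68 kips; interior l_c = 2.375 − 0.8125 = 1.562 → r_n = 48.94 kips.
  R_n,bearing = 1·35.68 + 4·48.94 = 231.4 kips → 0.75 × 231.4 = 174 kips.
Bearing governs: 174 kips.

174 kips (bearing governs)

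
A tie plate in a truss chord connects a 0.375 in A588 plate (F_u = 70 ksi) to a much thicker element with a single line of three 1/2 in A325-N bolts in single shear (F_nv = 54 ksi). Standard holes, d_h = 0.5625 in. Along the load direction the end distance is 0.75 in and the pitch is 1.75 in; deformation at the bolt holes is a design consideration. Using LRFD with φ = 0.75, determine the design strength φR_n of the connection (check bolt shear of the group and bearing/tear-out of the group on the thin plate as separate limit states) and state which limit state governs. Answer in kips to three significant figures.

Bolt shear: A_b = π·0.5²/4 = 0.1963 in²; R_n = 54 × 0.1963 × 3 × 1 = 31.81 kips → 0.75 × 31.81 = 23.9 kips.
Bearing (1.2 l_c t F_u ≤ 2.4 d t F_u): upper limit = 2.4·0.5·0.375·70 = 31.5 kips.
  Edge l_c = 0.75 − 0.5625/2 = 0.4688 → r_n = 14.77 kips; interior l_c = 1.75 − 0.5625 = 1.188 → r_n = 31.5 kips.
  R_n,bearing = 1·14.77 + 2·31.5 = 77.77 kips → 0.75 × 77.77 = 58.3 kips.
Bolt shear governs: 23.9 kips.

23.9 kips (bolt shear governs)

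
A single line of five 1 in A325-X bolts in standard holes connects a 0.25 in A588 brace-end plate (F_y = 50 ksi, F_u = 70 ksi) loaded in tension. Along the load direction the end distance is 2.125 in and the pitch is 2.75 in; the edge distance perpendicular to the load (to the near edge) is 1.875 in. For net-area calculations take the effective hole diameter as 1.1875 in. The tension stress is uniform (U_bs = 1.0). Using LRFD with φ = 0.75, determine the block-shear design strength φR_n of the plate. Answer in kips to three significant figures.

Shear plane L_v = 2.125 + 4·2.75 = 13.12 in; A_gv = 13.12 × 0.25 = 3.281 in².
A_nv = (13.12 − 4.5·1.1875) × 0.25 = 1.945 in².
A_nt = (1.875 − 0.5·1.1875) × 0.25 = 0.3203 in².
0.6 F_u A_nv = 81.7 kips; 0.6 F_y A_gv = 98.44 kips → shear rupture governs the shear term.
R_n = 81.7 + 1.0 × 70 × 0.3203 = 104.1 kips.
Design strength φR_n = 0.75 × 104.1 = 78.1 kips.

78.1 kips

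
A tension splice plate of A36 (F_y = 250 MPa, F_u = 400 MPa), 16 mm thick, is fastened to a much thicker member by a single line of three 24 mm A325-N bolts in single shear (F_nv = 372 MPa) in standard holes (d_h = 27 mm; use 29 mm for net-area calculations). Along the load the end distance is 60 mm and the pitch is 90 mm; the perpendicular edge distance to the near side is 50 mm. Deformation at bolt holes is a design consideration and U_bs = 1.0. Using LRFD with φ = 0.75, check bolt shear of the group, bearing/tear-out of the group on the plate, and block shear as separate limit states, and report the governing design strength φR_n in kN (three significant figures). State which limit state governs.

Bolt shear: A_b = π·24²/4 = 452.4 mm²; R_n = 372 × 452.4 × 3 × 1 / 1000 = 504.9 kN → 0.75 × 504.9 = 379 kN.
Bearing: edge l_c = 46.5, r_n = 357.1 kN; interior l_c = 63, r_n = 368.6 kN; R_n = 357.1 + 2·368.6 = 1094 kN → 821 kN.
Block shear: A_gv = 3840, A_nv = 2680, A_nt = 568 mm²; R_n = min(0.6F_uA_nv, 0.6F_yA_gv) + U_bs·F_u·A_nt = 803.2 kN → 602 kN.
Bolt shear governs: 379 kN.

379 kN (bolt shear governs)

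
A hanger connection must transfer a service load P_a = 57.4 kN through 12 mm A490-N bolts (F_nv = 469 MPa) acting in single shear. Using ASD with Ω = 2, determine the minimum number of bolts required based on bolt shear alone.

A_b = π·12²/4 = 113.1 mm².
Per-bolt allowable strength R_n/Ω = 469 × 113.1 × 1 / 1000 / 2 = 26.52 kN.
n ≥ 57.4 / 26.52 = 2.164 → use 3 bolts.

3 bolts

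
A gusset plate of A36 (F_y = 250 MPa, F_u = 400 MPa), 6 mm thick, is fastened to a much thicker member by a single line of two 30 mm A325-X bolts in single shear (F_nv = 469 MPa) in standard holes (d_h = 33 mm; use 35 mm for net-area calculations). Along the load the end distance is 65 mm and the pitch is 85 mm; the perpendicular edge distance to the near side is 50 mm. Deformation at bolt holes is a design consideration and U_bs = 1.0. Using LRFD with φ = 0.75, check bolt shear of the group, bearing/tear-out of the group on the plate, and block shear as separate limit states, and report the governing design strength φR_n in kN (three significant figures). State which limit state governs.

160 kN (block shear governs)

Bolt shear: A_b = π·30²/4 = 706.9 mm²; R_n = 469 × 706.9 × 2 × 1 / 1000 = 663 kN → 0.75 × 663 = 497 kN.
Bearing: edge l_c = 48.5, r_n = 139.7 kN; interior l_c = 52, r_n = 149.8 kN; R_n = 139.7 + 1·149.8 = 289.4 kN → 217 kN.
Block shear: A_gv = 900, A_nv = 585, A_nt = 195 mm²; R_n = min(0.6F_uA_nv, 0.6F_yA_gv) + U_bs·F_u·A_nt = 213 kN → 160 kN.
Block shear governs: 160 kN.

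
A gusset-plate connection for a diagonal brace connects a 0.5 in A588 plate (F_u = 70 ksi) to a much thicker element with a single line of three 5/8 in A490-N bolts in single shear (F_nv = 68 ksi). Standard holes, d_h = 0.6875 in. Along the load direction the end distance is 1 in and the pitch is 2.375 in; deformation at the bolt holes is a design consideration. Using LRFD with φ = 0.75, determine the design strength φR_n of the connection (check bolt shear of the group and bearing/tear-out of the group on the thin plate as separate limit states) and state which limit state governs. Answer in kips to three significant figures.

Bolt shear: A_b = π·0.625²/4 = 0.3068 in²; R_n = 68 × 0.3068 × 3 × 1 = 62.59 kips → 0.75 × 62.59 = 46.9 kips.
Bearing (1.2 l_c t F_u ≤ 2.4 d t F_u): upper limit = 2.4·0.625·0.5·70 = 52.5 kips.
  Edge l_c = 1 − 0.6875/2 = 0.6562 → r_n = 27.56 kips; interior l_c = 2.375 − 0.6875 = 1.688 → r_n = 52.5 kips.
  R_n,bearing = 1·27.56 + 2·52.5 = 132.6 kips → 0.75 × 132.6 = 99.4 kips.
Bolt shear governs: 46.9 kips.

46.9 kips (bolt shear governs)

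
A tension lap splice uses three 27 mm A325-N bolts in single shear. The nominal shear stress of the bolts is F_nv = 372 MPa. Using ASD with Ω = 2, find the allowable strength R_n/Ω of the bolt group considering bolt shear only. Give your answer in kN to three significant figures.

A_b = π × 27² / 4 = 572.6 mm².
R_n = F_nv · A_b · n · n_s = 372 × 572.6 × 3 × 1 / 1000 = 639 kN.
Allowable strength R_n/Ω = 639 / 2 = 319 kN.

319 kN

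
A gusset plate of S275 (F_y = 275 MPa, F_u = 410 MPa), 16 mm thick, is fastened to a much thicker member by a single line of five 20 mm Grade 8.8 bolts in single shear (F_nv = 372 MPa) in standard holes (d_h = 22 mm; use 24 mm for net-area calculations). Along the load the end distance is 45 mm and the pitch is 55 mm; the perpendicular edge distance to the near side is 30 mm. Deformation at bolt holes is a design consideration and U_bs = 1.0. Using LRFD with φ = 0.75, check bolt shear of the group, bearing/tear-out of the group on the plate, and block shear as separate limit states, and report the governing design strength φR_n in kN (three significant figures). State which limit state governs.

438 kN (bolt shear governs)

Bolt shear: A_b = π·20²/4 = 314.2 mm²; R_n = 372 × 314.2 × 5 × 1 / 1000 = 584.3 kN → 0.75 × 584.3 = 438 kN.
Bearing: edge l_c = 34, r_n = 267.6 kN; interior l_c = 33, r_n = 259.8 kN; R_n = 267.6 + 4·259.8 = 1307 kN → 980 kN.
Block shear: A_gv = 4240, A_nv = 2512, A_nt = 288 mm²; R_n = min(0.6F_uA_nv, 0.6F_yA_gv) + U_bs·F_u·A_nt = 736 kN → 552 kN.
Bolt shear governs: 438 kN.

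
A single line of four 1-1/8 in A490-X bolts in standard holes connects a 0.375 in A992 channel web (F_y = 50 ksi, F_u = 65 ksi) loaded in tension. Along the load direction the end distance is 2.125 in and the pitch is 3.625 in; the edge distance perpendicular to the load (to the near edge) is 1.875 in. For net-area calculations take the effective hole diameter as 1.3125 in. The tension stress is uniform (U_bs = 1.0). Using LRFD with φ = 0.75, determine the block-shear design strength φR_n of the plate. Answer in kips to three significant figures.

Shear plane L_v = 2.125 + 3·3.625 = 13 in; A_gv = 13 × 0.375 = 4.875 in².
A_nv = (13 − 3.5·1.3125) × 0.375 = 3.152 in².
A_nt = (1.875 − 0.5·1.3125) × 0.375 = 0.457 in².
0.6 F_u A_nv = 122.9 kips; 0.6 F_y A_gv = 146.2 kips → shear rupture governs the shear term.
R_n = 122.9 + 1.0 × 65 × 0.457 = 152.6 kips.
Design strength φR_n = 0.75 × 152.6 = 114 kips.

114 kips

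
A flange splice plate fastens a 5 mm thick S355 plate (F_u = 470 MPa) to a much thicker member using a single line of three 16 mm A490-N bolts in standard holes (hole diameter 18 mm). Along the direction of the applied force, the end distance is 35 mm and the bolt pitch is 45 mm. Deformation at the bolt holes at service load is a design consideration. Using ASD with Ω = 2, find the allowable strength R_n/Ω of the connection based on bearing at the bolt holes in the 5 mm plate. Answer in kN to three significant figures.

113 kN

Per bolt r_n = 1.2 l_c t F_u ≤ 2.4 d t F_u; upper limit = 2.4 × 16 × 5 × 470 / 1000 = 90.24 kN.
Edge bolt: l_c = 35 − 18/2 = 26 mm → 1.2 × 26 × 5 × 470 / 1000 = 73.32 → r_n = 73.32 kN.
Interior bolts: l_c = 45 − 18 = 27 mm → 1.2 × 27 × 5 × 470 / 1000 = 76.14 → r_n = 76.14 kN.
R_n = 1 × 73.32 + 2 × 76.14 = 225.6 kN.
Allowable strength R_n/Ω = 225.6 / 2 = 113 kN.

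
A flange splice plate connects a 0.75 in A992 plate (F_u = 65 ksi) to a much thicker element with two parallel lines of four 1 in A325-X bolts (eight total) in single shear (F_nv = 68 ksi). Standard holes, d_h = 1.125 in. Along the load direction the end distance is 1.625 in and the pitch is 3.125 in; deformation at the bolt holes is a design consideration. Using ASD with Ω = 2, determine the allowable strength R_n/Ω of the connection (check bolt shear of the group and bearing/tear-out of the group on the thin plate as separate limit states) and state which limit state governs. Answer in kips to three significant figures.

Bolt shear: A_b = π·1²/4 = 0.7854 in²; R_n = 68 × 0.7854 × 8 × 1 = 427.3 kips → 427.3 / 2 = 214 kips.
Bearing (1.2 l_c t F_u ≤ 2.4 d t F_u): upper limit = 2.4·1·0.75·65 = 117 kips.
  Edge l_c = 1.625 − 1.125/2 = 1.062 → r_n = 62.16 kips; interior l_c = 3.125 − 1.125 = 2 → r_n = 117 kips.
  R_n,bearing = 2·62.16 + 6·117 = 826.3 kips → 826.3 / 2 = 413 kips.
Bolt shear governs: 214 kips.

214 kips (bolt shear governs)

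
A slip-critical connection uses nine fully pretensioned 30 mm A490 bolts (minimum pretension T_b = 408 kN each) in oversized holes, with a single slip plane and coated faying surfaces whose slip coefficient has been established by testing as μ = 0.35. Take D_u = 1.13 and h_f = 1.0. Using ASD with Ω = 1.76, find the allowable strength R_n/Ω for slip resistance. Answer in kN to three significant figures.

825 kN

R_n = μ · D_u · h_f · T_b · n_s · n_b = 0.35 × 1.13 × 1.0 × 408 × 1 × 9 = 1452 kN.
Allowable strength R_n/Ω = 1452 / 1.76 = 825 kN.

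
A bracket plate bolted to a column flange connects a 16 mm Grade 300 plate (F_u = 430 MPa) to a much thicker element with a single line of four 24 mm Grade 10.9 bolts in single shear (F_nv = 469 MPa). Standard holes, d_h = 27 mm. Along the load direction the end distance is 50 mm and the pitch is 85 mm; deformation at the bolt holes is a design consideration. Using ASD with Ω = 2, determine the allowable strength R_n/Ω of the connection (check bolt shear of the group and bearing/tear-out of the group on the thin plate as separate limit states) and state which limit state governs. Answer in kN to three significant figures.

Bolt shear: A_b = π·24²/4 = 452.4 mm²; R_n = 469 × 452.4 × 4 × 1 / 1000 = 848.7 kN → 848.7 / 2 = 424 kN.
Bearing (1.2 l_c t F_u ≤ 2.4 d t F_u): upper limit = 2.4·24·16·430 / 1000 = 396.3 kN.
  Edge l_c = 50 − 27/2 = 36.5 → r_n = 301.3 kN; interior l_c = 85 − 27 = 58 → r_n = 396.3 kN.
  R_n,bearing = 1·301.3 + 3·396.3 = 1490 kN → 1490 / 2 = 745 kN.
Bolt shear governs: 424 kN.

424 kN (bolt shear governs)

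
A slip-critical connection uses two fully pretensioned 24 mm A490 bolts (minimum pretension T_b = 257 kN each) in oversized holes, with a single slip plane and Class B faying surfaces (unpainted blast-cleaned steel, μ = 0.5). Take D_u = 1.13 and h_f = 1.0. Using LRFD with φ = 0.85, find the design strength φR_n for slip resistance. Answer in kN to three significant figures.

247 kN

R_n = μ · D_u · h_f · T_b · n_s · n_b = 0.5 × 1.13 × 1.0 × 257 × 1 × 2 = 290.4 kN.
Design strength φR_n = 0.85 × 290.4 = 247 kN.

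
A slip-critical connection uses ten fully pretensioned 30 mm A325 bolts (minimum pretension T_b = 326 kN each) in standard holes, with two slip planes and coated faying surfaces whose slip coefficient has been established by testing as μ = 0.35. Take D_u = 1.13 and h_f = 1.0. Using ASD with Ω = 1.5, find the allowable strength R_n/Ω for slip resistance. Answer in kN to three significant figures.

1720 kN

R_n = μ · D_u · h_f · T_b · n_s · n_b = 0.35 × 1.13 × 1.0 × 326 × 2 × 10 = 2579 kN.
Allowable strength R_n/Ω = 2579 / 1.5 = 1720 kN.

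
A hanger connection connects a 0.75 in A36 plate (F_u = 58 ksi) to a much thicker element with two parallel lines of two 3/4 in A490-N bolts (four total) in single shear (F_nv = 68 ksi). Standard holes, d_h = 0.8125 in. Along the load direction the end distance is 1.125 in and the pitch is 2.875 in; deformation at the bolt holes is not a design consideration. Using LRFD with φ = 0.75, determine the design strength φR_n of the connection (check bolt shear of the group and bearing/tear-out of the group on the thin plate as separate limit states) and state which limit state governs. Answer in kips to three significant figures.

Bolt shear: A_b = π·0.75²/4 = 0.4418 in²; R_n = 68 × 0.4418 × 4 × 1 = 120.2 kips → 0.75 × 120.2 = 90.1 kips.
Bearing (1.5 l_c t F_u ≤ 3.0 d t F_u): upper limit = 3.0·0.75·0.75·58 = 97.88 kips.
  Edge l_c = 1.125 − 0.8125/2 = 0.7188 → r_n = 46.9 kips; interior l_c = 2.875 − 0.8125 = 2.062 → r_n = 97.88 kips.
  R_n,bearing = 2·46.9 + 2·97.88 = 289.5 kips → 0.75 × 289.5 = 217 kips.
Bolt shear governs: 90.1 kips.

90.1 kips (bolt shear governs)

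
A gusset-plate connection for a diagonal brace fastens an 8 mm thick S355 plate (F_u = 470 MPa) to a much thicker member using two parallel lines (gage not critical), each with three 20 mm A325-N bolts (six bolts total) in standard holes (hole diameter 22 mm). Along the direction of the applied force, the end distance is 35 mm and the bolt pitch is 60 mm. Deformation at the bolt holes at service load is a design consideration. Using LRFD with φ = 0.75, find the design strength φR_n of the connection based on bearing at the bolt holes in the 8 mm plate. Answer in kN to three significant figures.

Per bolt r_n = 1.2 l_c t F_u ≤ 2.4 d t F_u; upper limit = 2.4 × 20 × 8 × 470 / 1000 = 180.5 kN.
Edge bolt: l_c = 35 − 22/2 = 24 mm → 1.2 × 24 × 8 × 470 / 1000 = 108.3 → r_n = 108.3 kN.
Interior bolts: l_c = 60 − 22 = 38 mm → 1.2 × 38 × 8 × 470 / 1000 = 171.5 → r_n = 171.5 kN.
R_n = 2 × 108.3 + 4 × 171.5 = 902.4 kN.
Design strength φR_n = 0.75 × 902.4 = 677 kN.

677 kN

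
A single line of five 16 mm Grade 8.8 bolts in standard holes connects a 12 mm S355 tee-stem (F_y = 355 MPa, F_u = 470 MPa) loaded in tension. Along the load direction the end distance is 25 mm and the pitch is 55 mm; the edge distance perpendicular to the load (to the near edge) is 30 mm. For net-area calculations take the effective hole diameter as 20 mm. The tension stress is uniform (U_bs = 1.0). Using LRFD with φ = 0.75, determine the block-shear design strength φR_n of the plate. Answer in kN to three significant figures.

478 kN

Shear plane L_v = 25 + 4·55 = 245 mm; A_gv = 245 × 12 = 2940 mm².
A_nv = (245 − 4.5·20) × 12 = 1860 mm².
A_nt = (30 − 0.5·20) × 12 = 240 mm².
0.6 F_u A_nv = 524.5 kN; 0.6 F_y A_gv = 626.2 kN → shear rupture governs the shear term.
R_n = 524.5 + 1.0 × 470 × 240 / 1000 = 637.3 kN.
Design strength φR_n = 0.75 × 637.3 = 478 kN.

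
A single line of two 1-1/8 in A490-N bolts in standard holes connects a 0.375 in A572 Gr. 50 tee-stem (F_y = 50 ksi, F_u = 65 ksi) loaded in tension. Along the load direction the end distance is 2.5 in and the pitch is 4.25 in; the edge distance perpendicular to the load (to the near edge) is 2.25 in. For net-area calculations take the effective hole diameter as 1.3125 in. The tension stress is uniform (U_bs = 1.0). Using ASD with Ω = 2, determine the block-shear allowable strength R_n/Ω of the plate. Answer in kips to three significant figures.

54.4 kips

Shear plane L_v = 2.5 + 1·4.25 = 6.75 in; A_gv = 6.75 × 0.375 = 2.531 in².
A_nv = (6.75 − 1.5·1.3125) × 0.375 = 1.793 in².
A_nt = (2.25 − 0.5·1.3125) × 0.375 = 0.5977 in².
0.6 F_u A_nv = 69.93 kips; 0.6 F_y A_gv = 75.94 kips → shear rupture governs the shear term.
R_n = 69.93 + 1.0 × 65 × 0.5977 = 108.8 kips.
Allowable strength R_n/Ω = 108.8 / 2 = 54.4 kips.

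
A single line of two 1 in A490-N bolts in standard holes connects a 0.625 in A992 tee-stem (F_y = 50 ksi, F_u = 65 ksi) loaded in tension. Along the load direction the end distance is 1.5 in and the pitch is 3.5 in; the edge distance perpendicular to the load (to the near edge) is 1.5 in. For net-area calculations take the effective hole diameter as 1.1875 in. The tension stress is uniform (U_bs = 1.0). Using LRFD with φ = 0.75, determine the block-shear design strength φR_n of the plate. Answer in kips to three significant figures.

86.5 kips

Shear plane L_v = 1.5 + 1·3.5 = 5 in; A_gv = 5 × 0.625 = 3.125 in².
A_nv = (5 − 1.5·1.1875) × 0.625 = 2.012 in².
A_nt = (1.5 − 0.5·1.1875) × 0.625 = 0.5664 in².
0.6 F_u A_nv = 78.46 kips; 0.6 F_y A_gv = 93.75 kips → shear rupture governs the shear term.
R_n = 78.46 + 1.0 × 65 × 0.5664 = 115.3 kips.
Design strength φR_n = 0.75 × 115.3 = 86.5 kips.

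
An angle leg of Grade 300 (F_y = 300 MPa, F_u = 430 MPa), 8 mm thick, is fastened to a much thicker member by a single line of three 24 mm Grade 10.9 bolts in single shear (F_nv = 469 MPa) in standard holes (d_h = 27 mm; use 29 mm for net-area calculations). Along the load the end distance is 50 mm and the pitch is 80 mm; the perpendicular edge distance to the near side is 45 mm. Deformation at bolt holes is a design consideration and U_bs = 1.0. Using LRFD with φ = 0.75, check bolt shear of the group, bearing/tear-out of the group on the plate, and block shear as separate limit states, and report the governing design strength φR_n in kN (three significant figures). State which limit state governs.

292 kN (block shear governs)

Bolt shear: A_b = π·24²/4 = 452.4 mm²; R_n = 469 × 452.4 × 3 × 1 / 1000 = 636.5 kN → 0.75 × 636.5 = 477 kN.
Bearing: edge l_c = 36.5, r_n = 150.7 kN; interior l_c = 53, r_n = 198.1 kN; R_n = 150.7 + 2·198.1 = 547 kN → 410 kN.
Block shear: A_gv = 1680, A_nv = 1100, A_nt = 244 mm²; R_n = min(0.6F_uA_nv, 0.6F_yA_gv) + U_bs·F_u·A_nt = 388.7 kN → 292 kN.
Block shear governs: 292 kN.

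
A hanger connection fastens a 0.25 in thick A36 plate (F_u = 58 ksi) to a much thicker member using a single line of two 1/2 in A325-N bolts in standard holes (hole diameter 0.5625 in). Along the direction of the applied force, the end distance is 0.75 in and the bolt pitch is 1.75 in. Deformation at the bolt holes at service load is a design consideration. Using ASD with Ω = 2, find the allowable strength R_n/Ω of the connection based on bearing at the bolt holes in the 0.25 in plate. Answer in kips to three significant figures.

12.8 kips

Per bolt r_n = 1.2 l_c t F_u ≤ 2.4 d t F_u; upper limit = 2.4 × 0.5 × 0.25 × 58 = 17.4 kips.
Edge bolt: l_c = 0.75 − 0.5625/2 = 0.4688 in → 1.2 × 0.4688 × 0.25 × 58 = 8.156 → r_n = 8.156 kips.
Interior bolts: l_c = 1.75 − 0.5625 = 1.188 in → 1.2 × 1.188 × 0.25 × 58 = 20.66 → r_n = 17.4 kips.
R_n = 1 × 8.156 + 1 × 17.4 = 25.56 kips.
Allowable strength R_n/Ω = 25.56 / 2 = 12.8 kips.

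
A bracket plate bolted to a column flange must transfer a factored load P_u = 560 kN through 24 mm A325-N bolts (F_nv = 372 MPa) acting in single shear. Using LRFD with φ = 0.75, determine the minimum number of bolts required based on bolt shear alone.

5 bolts

A_b = π·24²/4 = 452.4 mm².
Per-bolt design strength φR_n = 0.75 × 372 × 452.4 × 1 / 1000 = 126.2 kN.
n ≥ 560 / 126.2 = 4.437 → use 5 bolts.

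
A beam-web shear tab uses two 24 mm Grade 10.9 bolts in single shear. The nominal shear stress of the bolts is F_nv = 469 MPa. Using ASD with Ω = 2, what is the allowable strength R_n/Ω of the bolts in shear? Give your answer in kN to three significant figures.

A_b = π × 24² / 4 = 452.4 mm².
R_n = F_nv · A_b · n · n_s = 469 × 452.4 × 2 × 1 / 1000 = 424.3 kN.
Allowable strength R_n/Ω = 424.3 / 2 = 212 kN.

212 kN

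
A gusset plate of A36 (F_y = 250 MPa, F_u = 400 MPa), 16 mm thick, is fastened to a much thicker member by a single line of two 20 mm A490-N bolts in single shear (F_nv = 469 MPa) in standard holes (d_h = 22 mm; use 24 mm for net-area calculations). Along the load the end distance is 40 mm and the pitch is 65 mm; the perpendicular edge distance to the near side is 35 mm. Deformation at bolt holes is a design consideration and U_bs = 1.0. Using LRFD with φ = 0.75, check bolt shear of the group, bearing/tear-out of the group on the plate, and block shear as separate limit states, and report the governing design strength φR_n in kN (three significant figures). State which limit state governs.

Bolt shear: A_b = π·20²/4 = 314.2 mm²; R_n = 469 × 314.2 × 2 × 1 / 1000 = 294.7 kN → 0.75 × 294.7 = 221 kN.
Bearing: edge l_c = 29, r_n = 222.7 kN; interior l_c = 43, r_n = 307.2 kN; R_n = 222.7 + 1·307.2 = 529.9 kN → 397 kN.
Block shear: A_gv = 1680, A_nv = 1104, A_nt = 368 mm²; R_n = min(0.6F_uA_nv, 0.6F_yA_gv) + U_bs·F_u·A_nt = 399.2 kN → 299 kN.
Bolt shear governs: 221 kN.

221 kN (bolt shear governs)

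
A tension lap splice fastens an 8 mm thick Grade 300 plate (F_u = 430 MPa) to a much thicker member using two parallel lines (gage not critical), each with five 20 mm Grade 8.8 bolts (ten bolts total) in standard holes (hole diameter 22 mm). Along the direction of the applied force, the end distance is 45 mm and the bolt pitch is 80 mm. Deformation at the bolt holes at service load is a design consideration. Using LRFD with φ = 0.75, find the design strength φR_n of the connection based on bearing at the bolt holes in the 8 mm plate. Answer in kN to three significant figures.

Per bolt r_n = 1.2 l_c t F_u ≤ 2.4 d t F_u; upper limit = 2.4 × 20 × 8 × 430 / 1000 = 165.1 kN.
Edge bolt: l_c = 45 − 22/2 = 34 mm → 1.2 × 34 × 8 × 430 / 1000 = 140.4 → r_n = 140.4 kN.
Interior bolts: l_c = 80 − 22 = 58 mm → 1.2 × 58 × 8 × 430 / 1000 = 239.4 → r_n = 165.1 kN.
R_n = 2 × 140.4 + 8 × 165.1 = 1602 kN.
Design strength φR_n = 0.75 × 1602 = 1200 kN.

1200 kN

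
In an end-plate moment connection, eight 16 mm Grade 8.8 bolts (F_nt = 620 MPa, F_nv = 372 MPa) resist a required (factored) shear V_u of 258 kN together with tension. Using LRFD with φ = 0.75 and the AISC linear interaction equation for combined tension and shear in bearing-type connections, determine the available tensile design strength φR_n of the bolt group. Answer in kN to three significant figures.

542 kN

A_b = π·16²/4 = 201.1 mm²; f_rv = 258 × 1000 / (8 × 201.1) = 160.4 MPa.
F'_nt = 1.3 F_nt − (F_nt / φF_nv) f_rv = 1.3·620 − (620/(0.75·372))·160.4 = 449.6 MPa, capped at F_nt → F'_nt = 449.6 MPa.
R_n = F'_nt · A_b · n = 449.6 × 201.1 × 8 / 1000 = 723.1 kN.
Design strength φR_n = 0.75 × 723.1 = 542 kN.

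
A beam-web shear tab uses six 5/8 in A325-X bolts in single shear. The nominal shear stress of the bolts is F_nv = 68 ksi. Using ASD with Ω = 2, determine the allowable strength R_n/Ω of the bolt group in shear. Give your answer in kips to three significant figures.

A_b = π × 0.625² / 4 = 0.3068 in².
R_n = F_nv · A_b · n · n_s = 68 × 0.3068 × 6 × 1 = 125.2 kips.
Allowable strength R_n/Ω = 125.2 / 2 = 62.6 kips.

62.6 kips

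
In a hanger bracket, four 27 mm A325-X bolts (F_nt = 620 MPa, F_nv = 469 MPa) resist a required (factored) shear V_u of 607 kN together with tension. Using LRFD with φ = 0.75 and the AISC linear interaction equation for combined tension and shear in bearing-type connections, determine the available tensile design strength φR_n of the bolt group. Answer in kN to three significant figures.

582 kN

A_b = π·27²/4 = 572.6 mm²; f_rv = 607 × 1000 / (4 × 572.6) = 265 MPa.
F'_nt = 1.3 F_nt − (F_nt / φF_nv) f_rv = 1.3·620 − (620/(0.75·469))·265 = 338.8 MPa, capped at F_nt → F'_nt = 338.8 MPa.
R_n = F'_nt · A_b · n = 338.8 × 572.6 × 4 / 1000 = 776 kN.
Design strength φR_n = 0.75 × 776 = 582 kN.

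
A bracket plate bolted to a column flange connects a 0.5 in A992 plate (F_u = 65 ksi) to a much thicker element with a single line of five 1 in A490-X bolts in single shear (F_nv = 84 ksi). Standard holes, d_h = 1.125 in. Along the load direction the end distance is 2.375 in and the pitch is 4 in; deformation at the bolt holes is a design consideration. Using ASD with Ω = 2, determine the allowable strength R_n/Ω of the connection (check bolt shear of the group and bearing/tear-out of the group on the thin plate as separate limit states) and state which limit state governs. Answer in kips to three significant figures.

165 kips (bolt shear governs)

Bolt shear: A_b = π·1²/4 = 0.7854 in²; R_n = 84 × 0.7854 × 5 × 1 = 329.9 kips → 329.9 / 2 = 165 kips.
Bearing (1.2 l_c t F_u ≤ 2.4 d t F_u): upper limit = 2.4·1·0.5·65 = 78 kips.
  Edge l_c = 2.375 − 1.125/2 = 1.812 → r_n = 70.69 kips; interior l_c = 4 − 1.125 = 2.875 → r_n = 78 kips.
  R_n,bearing = 1·70.69 + 4·78 = 382.7 kips → 382.7 / 2 = 191 kips.
Bolt shear governs: 165 kips.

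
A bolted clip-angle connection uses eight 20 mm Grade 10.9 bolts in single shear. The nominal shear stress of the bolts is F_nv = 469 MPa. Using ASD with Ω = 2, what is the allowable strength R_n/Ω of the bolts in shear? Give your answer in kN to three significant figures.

A_b = π × 20² / 4 = 314.2 mm².
R_n = F_nv · A_b · n · n_s = 469 × 314.2 × 8 × 1 / 1000 = 1179 kN.
Allowable strength R_n/Ω = 1179 / 2 = 589 kN.

589 kN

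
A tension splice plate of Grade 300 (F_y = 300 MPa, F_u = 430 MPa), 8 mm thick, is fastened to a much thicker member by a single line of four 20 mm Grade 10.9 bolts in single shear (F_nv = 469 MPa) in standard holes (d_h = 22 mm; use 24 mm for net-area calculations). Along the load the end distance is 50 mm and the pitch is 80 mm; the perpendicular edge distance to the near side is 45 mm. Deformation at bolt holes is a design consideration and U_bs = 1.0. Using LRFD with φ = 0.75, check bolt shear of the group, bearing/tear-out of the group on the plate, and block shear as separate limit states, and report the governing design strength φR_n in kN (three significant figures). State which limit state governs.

Bolt shear: A_b = π·20²/4 = 314.2 mm²; R_n = 469 × 314.2 × 4 × 1 / 1000 = 589.4 kN → 0.75 × 589.4 = 442 kN.
Bearing: edge l_c = 39, r_n = 161 kN; interior l_c = 58, r_n = 165.1 kN; R_n = 161 + 3·165.1 = 656.4 kN → 492 kN.
Block shear: A_gv = 2320, A_nv = 1648, A_nt = 264 mm²; R_n = min(0.6F_uA_nv, 0.6F_yA_gv) + U_bs·F_u·A_nt = 531.1 kN → 398 kN.
Block shear governs: 398 kN.

398 kN (block shear governs)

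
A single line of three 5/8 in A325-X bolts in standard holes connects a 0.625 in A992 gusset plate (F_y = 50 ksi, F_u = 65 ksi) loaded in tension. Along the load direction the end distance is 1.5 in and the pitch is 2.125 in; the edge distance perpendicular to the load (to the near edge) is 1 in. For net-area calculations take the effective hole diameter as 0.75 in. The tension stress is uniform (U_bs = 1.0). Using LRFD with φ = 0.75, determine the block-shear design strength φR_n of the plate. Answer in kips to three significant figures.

Shear plane L_v = 1.5 + 2·2.125 = 5.75 in; A_gv = 5.75 × 0.625 = 3.594 in².
A_nv = (5.75 − 2.5·0.75) × 0.625 = 2.422 in².
A_nt = (1 − 0.5·0.75) × 0.625 = 0.3906 in².
0.6 F_u A_nv = 94.45 kips; 0.6 F_y A_gv = 107.8 kips → shear rupture governs the shear term.
R_n = 94.45 + 1.0 × 65 × 0.3906 = 119.8 kips.
Design strength φR_n = 0.75 × 119.8 = 89.9 kips.

89.9 kips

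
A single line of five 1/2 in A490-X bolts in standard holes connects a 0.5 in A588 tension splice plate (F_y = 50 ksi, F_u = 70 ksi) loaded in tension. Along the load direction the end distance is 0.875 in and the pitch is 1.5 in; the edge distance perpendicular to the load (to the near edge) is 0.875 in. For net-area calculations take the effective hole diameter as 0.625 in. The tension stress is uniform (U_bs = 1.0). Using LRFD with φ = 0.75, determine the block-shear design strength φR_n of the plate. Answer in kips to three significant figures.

78.8 kips

Shear plane L_v = 0.875 + 4·1.5 = 6.875 in; A_gv = 6.875 × 0.5 = 3.438 in².
A_nv = (6.875 − 4.5·0.625) × 0.5 = 2.031 in².
A_nt = (0.875 − 0.5·0.625) × 0.5 = 0.2812 in².
0.6 F_u A_nv = 85.31 kips; 0.6 F_y A_gv = 103.1 kips → shear rupture governs the shear term.
R_n = 85.31 + 1.0 × 70 × 0.2812 = 105 kips.
Design strength φR_n = 0.75 × 105 = 78.8 kips.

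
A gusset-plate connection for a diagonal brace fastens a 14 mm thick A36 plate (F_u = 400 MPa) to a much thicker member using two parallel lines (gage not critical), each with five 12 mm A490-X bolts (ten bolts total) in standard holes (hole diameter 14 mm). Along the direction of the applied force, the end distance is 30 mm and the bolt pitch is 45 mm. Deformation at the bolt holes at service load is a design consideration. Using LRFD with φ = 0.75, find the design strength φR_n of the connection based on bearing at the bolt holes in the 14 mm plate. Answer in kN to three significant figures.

1200 kN

Per bolt r_n = 1.2 l_c t F_u ≤ 2.4 d t F_u; upper limit = 2.4 × 12 × 14 × 400 / 1000 = 161.3 kN.
Edge bolt: l_c = 30 − 14/2 = 23 mm → 1.2 × 23 × 14 × 400 / 1000 = 154.6 → r_n = 154.6 kN.
Interior bolts: l_c = 45 − 14 = 31 mm → 1.2 × 31 × 14 × 400 / 1000 = 208.3 → r_n = 161.3 kN.
R_n = 2 × 154.6 + 8 × 161.3 = 1599 kN.
Design strength φR_n = 0.75 × 1599 = 1200 kN.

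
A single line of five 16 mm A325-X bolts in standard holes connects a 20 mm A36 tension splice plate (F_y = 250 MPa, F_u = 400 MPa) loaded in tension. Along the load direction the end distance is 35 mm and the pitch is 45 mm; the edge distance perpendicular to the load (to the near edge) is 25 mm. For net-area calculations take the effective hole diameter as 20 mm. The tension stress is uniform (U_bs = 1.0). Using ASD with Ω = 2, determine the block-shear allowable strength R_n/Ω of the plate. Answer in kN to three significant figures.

360 kN

Shear plane L_v = 35 + 4·45 = 215 mm; A_gv = 215 × 20 = 4300 mm².
A_nv = (215 − 4.5·20) × 20 = 2500 mm².
A_nt = (25 − 0.5·20) × 20 = 300 mm².
0.6 F_u A_nv = 600 kN; 0.6 F_y A_gv = 645 kN → shear rupture governs the shear term.
R_n = 600 + 1.0 × 400 × 300 / 1000 = 720 kN.
Allowable strength R_n/Ω = 720 / 2 = 360 kN.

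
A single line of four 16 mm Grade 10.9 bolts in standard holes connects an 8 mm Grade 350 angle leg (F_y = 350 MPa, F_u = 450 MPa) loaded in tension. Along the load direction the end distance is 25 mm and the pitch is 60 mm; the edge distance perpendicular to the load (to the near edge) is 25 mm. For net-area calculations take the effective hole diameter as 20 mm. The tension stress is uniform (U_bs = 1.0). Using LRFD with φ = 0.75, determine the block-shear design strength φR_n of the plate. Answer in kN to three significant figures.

259 kN

Shear plane L_v = 25 + 3·60 = 205 mm; A_gv = 205 × 8 = 1640 mm².
A_nv = (205 − 3.5·20) × 8 = 1080 mm².
A_nt = (25 − 0.5·20) × 8 = 120 mm².
0.6 F_u A_nv = 291.6 kN; 0.6 F_y A_gv = 344.4 kN → shear rupture governs the shear term.
R_n = 291.6 + 1.0 × 450 × 120 / 1000 = 345.6 kN.
Design strength φR_n = 0.75 × 345.6 = 259 kN.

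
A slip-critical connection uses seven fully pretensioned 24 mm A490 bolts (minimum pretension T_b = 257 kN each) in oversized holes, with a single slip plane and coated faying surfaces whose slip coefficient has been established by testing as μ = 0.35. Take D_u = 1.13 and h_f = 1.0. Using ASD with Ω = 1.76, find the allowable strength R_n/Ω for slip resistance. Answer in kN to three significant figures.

404 kN

R_n = μ · D_u · h_f · T_b · n_s · n_b = 0.35 × 1.13 × 1.0 × 257 × 1 × 7 = 711.5 kN.
Allowable strength R_n/Ω = 711.5 / 1.76 = 404 kN.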